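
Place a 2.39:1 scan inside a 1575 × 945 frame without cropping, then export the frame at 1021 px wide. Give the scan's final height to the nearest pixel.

At 1575×945 the scan is width-limited, so height = 1575 / 2.390 ≈ 659.00 px.
Resizing to 1021 px wide multiplies everything by 0.6483: 659.00 → 427.20 px.

427 px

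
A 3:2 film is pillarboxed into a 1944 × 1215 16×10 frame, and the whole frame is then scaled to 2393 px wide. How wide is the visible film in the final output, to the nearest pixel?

2243 px

Fitted into 1944×1215, the film spans the height; its width is 1215 × 3/2 ≈ 1822.50 px.
Scaling 1944 → 2393 is ×1.2310, so the width becomes 1822.50 × 1.2310 ≈ 2243.44 px.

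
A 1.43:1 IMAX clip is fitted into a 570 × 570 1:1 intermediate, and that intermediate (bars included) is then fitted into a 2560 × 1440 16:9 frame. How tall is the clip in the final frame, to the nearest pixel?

First fit — 1.43:1 IMAX into 570×570 spans the width: 570.00 × 398.60.
The 1:1 canvas is height-limited in 2560×1440, giving 1440.00 × 1440.00; scale factor 2.5263.
The clip scales with it: height 398.60 × 2.5263 ≈ 1006.99.

1007 px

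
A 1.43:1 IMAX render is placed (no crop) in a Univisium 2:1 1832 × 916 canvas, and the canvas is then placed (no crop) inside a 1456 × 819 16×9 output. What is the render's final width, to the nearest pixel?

First fit — 1.43:1 IMAX into 1832×916 spans the height: 1309.88 × 916.00.
Second fit — the Univisium 2:1 canvas into 1456×819 spans the width: 1456.00 × 728.00 (×0.7948 from 1832×916).
Applying the same ×0.7948: 1309.88 → 1041.04.

1041 px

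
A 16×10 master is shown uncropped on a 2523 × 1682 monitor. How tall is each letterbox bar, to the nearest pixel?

53 px

Since 1.600 > 1.500, the master is width-limited.
That makes the image 1576.88 px tall (2523 × 10/16).
Leftover height: 1682 − 1576.88 = 105.12 px → 52.56 each side.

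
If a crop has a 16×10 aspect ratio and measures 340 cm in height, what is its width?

544 cm

340 × 16/10 = 544.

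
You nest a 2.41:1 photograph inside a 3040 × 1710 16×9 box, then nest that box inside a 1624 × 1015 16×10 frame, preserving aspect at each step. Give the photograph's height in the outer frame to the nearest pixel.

674 px

Inside the 3040×1710 canvas the photograph is width-limited at 3040.00 × 1261.41.
16×9 in 1624×1015: fills the width, so the intermediate becomes 1624.00 × 913.50 — a scale of ×0.5342.
So the photograph's height is 1261.41 × 0.5342 ≈ 673.86.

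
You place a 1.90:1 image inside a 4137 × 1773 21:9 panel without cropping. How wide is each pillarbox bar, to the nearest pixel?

1.90:1 is narrower than 21:9, so it spans the full height.
That makes the image 3368.70 px wide (1773 × 1.900).
Black = 4137 − 3368.70 = 768.30 px, or 384.15 per bar.

384 px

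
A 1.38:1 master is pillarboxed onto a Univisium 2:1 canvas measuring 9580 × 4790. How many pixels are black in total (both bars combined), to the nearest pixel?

Since 1.380 < 2.000, the master is height-limited.
The master is 4790 × 1.380 ≈ 6610.2000 px wide.
9580 − 6610.2000 = 2969.8000 px of bars.
Bar area = 2969.8000 × 4790 ≈ 14225342 px.

14225342 pixels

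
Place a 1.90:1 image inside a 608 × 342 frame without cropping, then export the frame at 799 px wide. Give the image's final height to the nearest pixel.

At 608×342 the image is width-limited, so height = 608 / 1.900 ≈ 320.00 px.
Scaling 608 → 799 is ×1.3141, so the height becomes 320.00 × 1.3141 ≈ 420.53 px.

421 px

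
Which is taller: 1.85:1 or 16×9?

1.85 and 16×9 = 1.778; 1.85 > 1.778. The smaller width-to-height ratio is the taller frame.

16×9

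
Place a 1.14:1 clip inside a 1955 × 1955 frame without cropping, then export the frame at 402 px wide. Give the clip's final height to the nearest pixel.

Fitted into 1955×1955, the clip spans the width; its height is 1955 / 1.140 ≈ 1714.91 px.
Resizing to 402 px wide multiplies everything by 0.2056: 1714.91 → 352.63 px.

353 px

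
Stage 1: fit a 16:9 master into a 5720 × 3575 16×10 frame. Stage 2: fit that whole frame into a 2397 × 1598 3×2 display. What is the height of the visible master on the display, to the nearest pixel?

1348 px

First fit — 16:9 into 5720×3575 spans the width: 5720.00 × 3217.50.
The 16×10 canvas is width-limited in 2397×1598, giving 2397.00 × 1498.12; scale factor 0.4191.
The master scales with it: height 3217.50 × 0.4191 ≈ 1348.31.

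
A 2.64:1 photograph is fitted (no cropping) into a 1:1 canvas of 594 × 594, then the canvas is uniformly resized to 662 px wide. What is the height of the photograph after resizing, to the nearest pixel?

251 px

Fitted into 594×594, the photograph spans the width; its height is 594 / 2.640 ≈ 225.00 px.
Resizing to 662 px wide multiplies everything by 1.1145: 225.00 → 250.76 px.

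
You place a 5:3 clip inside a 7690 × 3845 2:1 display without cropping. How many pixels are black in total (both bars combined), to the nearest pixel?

4928008 pixels

5:3 is narrower than 2:1, so it spans the full height.
That makes the image 6408.3333 px wide (3845 × 5/3).
Black = 7690 − 6408.3333 = 1281.6667 px.
That's 1281.6667 × 3845 ≈ 4928008 black pixels.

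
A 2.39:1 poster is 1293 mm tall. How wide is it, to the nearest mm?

At 2.39:1, 1293 × 2.390 ≈ 3090.27.

3090 mm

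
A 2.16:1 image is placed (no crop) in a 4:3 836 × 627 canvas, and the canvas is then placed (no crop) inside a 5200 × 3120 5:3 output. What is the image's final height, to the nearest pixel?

1926 px

Inside the 836×627 canvas the image is width-limited at 836.00 × 387.04.
The 4:3 canvas is height-limited in 5200×3120, giving 4160.00 × 3120.00; scale factor 4.9761.
Applying the same ×4.9761: 387.04 → 1925.93.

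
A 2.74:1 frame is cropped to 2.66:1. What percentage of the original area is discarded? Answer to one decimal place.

2.9%

The height stays; only width is cut (since 2.66:1 is narrower than 2.74:1).
(2.660)/(2.740) ≈ 0.971 of the area survives, leaving 2.92% discarded.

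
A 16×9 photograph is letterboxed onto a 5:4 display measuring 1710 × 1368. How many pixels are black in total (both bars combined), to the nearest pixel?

694474 pixels

16×9 (1.778) > 5:4 (1.250), so the photograph fills the width.
That makes the image 961.8750 px tall (1710 × 9/16).
Black = 1368 − 961.8750 = 406.1250 px.
That's 406.1250 × 1710 ≈ 694474 black pixels.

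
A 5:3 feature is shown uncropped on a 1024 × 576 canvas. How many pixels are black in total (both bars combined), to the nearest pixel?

36864 pixels

Since 1.667 < 1.778, the feature is height-limited.
That makes the image 960.0000 px wide (576 × 5/3).
Leftover width: 1024 − 960.0000 = 64.0000 px.
That's 64.0000 × 576 ≈ 36864 black pixels.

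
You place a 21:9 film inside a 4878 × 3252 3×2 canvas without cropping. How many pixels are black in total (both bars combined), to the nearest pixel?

Since 2.333 > 1.500, the film is width-limited.
The film is 4878 × 9/21 ≈ 2090.5714 px tall.
Leftover height: 3252 − 2090.5714 = 1161.4286 px.
Bar area = 1161.4286 × 4878 ≈ 5665449 px.

5665449 pixels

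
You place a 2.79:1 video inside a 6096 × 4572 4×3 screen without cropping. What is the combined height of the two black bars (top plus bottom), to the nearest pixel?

2387 px

2.79:1 is wider than 4×3, so it spans the full width.
Content height = 6096 / 2.790 ≈ 2184.95 px.
Leftover height: 4572 − 2184.95 = 2387.05 px.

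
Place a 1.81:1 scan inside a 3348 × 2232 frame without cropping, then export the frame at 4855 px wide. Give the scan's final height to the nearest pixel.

Fitted into 3348×2232, the scan spans the width; its height is 3348 / 1.810 ≈ 1849.72 px.
Scaling 3348 → 4855 is ×1.4501, so the height becomes 1849.72 × 1.4501 ≈ 2682.32 px.

2682 px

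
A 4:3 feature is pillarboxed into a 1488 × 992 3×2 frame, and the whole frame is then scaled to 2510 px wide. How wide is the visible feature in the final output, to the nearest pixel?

Fitted into 1488×992, the feature spans the height; its width is 992 × 4/3 ≈ 1322.67 px.
Resizing to 2510 px wide multiplies everything by 1.6868: 1322.67 → 2231.11 px.

2231 px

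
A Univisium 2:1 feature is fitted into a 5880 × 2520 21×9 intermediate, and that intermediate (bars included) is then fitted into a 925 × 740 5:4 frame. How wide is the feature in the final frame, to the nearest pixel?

Univisium 2:1 in 5880×2520: fills the height, so the feature is 5040.00 × 2520.00.
21×9 in 925×740: fills the width, so the intermediate becomes 925.00 × 396.43 — a scale of ×0.1573.
So the feature's width is 5040.00 × 0.1573 ≈ 792.86.

793 px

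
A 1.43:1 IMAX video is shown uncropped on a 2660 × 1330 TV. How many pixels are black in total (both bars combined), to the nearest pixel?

1008273 pixels

1.43:1 IMAX is narrower than Univisium 2:1, so it spans the full height.
Content width = 1330 × 1.430 ≈ 1901.9000 px.
Black = 2660 − 1901.9000 = 758.1000 px.
Across the 1330-px span: 758.1000 × 1330 ≈ 1008273 px.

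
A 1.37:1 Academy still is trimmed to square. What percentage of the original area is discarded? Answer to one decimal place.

The height stays; only width is cut (since square is narrower than 1.37:1 Academy).
(1.000)/(1.370) ≈ 0.730 of the area survives, leaving 27.01% discarded.

27.0%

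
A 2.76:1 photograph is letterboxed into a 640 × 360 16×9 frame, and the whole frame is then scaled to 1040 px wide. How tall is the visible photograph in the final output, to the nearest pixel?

377 px

Fitted into 640×360, the photograph spans the width; its height is 640 / 2.760 ≈ 231.88 px.
The frame scales by 1040/640 = 1.6250; 231.88 × 1.6250 ≈ 376.81 px.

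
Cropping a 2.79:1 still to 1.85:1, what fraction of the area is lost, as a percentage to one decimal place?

33.7%

Going from 2.79:1 to 1.85:1 means cutting width while keeping height.
Area ratio = (1.850)/(2.790) = 66.31%; the remaining 33.69% is cropped out.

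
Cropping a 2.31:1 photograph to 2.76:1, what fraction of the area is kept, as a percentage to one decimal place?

2.76:1 is wider than 2.31:1, so the crop keeps the full width and trims the height.
(2.310)/(2.760) ≈ 0.837 of the area survives.

83.7%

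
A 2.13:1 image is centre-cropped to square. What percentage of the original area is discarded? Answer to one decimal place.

The height stays; only width is cut (since square is narrower than 2.13:1).
Fraction kept = (1.000)/(2.130) ≈ 46.95%, so 53.05% is lost.

53.1%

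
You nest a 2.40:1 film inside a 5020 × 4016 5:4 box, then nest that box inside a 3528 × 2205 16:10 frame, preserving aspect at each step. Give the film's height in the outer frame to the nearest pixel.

First fit — 2.40:1 into 5020×4016 spans the width: 5020.00 × 2091.67.
The 5:4 canvas is height-limited in 3528×2205, giving 2756.25 × 2205.00; scale factor 0.5491.
So the film's height is 2091.67 × 0.5491 ≈ 1148.44.

1148 px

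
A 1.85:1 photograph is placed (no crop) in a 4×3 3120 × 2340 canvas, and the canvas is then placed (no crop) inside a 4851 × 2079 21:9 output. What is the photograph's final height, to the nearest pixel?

1.85:1 in 3120×2340: fills the width, so the photograph is 3120.00 × 1686.49.
The 4×3 canvas is height-limited in 4851×2079, giving 2772.00 × 2079.00; scale factor 0.8885.
Applying the same ×0.8885: 1686.49 → 1498.38.

1498 px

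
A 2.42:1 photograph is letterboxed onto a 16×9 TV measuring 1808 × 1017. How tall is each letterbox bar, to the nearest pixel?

135 px

2.42:1 (2.420) > 16×9 (1.778), so the photograph fills the width.
The photograph is 1808 / 2.420 ≈ 747.11 px tall.
1017 − 747.11 = 269.89 px of bars (134.95 each).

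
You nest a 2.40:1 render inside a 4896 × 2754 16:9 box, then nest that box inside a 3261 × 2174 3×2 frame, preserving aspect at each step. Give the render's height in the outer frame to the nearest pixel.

1359 px

2.40:1 in 4896×2754: fills the width, so the render is 4896.00 × 2040.00.
16:9 in 3261×2174: fills the width, so the intermediate becomes 3261.00 × 1834.31 — a scale of ×0.6661.
So the render's height is 2040.00 × 0.6661 ≈ 1358.75.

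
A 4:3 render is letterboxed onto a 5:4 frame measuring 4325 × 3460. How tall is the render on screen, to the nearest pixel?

3244 px

4:3 is wider than 5:4, so it spans the full width.
That makes the image 3243.75 px tall (4325 × 3/4).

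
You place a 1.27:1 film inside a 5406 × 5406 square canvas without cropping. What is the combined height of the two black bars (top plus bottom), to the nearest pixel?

1.27:1 (1.270) > square (1.000), so the film fills the width.
Content height = 5406 / 1.270 ≈ 4256.69 px.
5406 − 4256.69 = 1149.31 px of bars.

1149 px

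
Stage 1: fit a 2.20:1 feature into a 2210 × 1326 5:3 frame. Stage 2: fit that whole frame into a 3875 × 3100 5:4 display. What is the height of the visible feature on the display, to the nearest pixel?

2.20:1 in 2210×1326: fills the width, so the feature is 2210.00 × 1004.55.
Second fit — the 5:3 canvas into 3875×3100 spans the width: 3875.00 × 2325.00 (×1.7534 from 2210×1326).
The feature scales with it: height 1004.55 × 1.7534 ≈ 1761.36.

1761 px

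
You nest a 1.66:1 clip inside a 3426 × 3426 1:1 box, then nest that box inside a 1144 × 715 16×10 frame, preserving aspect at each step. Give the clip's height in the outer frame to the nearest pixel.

431 px

1.66:1 in 3426×3426: fills the width, so the clip is 3426.00 × 2063.86.
The 1:1 canvas is height-limited in 1144×715, giving 715.00 × 715.00; scale factor 0.2087.
Applying the same ×0.2087: 2063.86 → 430.72.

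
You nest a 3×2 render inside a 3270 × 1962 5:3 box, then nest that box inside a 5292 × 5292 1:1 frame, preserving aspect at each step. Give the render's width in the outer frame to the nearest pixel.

4763 px

First fit — 3×2 into 3270×1962 spans the height: 2943.00 × 1962.00.
The 5:3 canvas is width-limited in 5292×5292, giving 5292.00 × 3175.20; scale factor 1.6183.
So the render's width is 2943.00 × 1.6183 ≈ 4762.80.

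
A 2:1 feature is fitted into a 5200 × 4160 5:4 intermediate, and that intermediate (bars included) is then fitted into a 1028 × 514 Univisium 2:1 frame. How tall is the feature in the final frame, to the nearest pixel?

First fit — 2:1 into 5200×4160 spans the width: 5200.00 × 2600.00.
5:4 in 1028×514: fills the height, so the intermediate becomes 642.50 × 514.00 — a scale of ×0.1236.
So the feature's height is 2600.00 × 0.1236 ≈ 321.25.

321 px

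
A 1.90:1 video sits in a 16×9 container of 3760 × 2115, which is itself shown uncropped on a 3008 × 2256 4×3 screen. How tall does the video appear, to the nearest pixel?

1583 px

1.90:1 in 3760×2115: fills the width, so the video is 3760.00 × 1978.95.
16×9 in 3008×2256: fills the width, so the intermediate becomes 3008.00 × 1692.00 — a scale of ×0.8000.
The video scales with it: height 1978.95 × 0.8000 ≈ 1583.16.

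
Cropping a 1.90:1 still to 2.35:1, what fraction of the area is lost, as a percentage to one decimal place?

2.35:1 is wider than 1.90:1, so the crop keeps the full width and trims the height.
Area ratio = (1.900)/(2.350) = 80.85%; the remaining 19.15% is cropped out.

19.1%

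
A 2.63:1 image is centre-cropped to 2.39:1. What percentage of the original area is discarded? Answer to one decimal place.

2.39:1 is narrower than 2.63:1, so the crop keeps the full height and trims the width.
(2.390)/(2.630) ≈ 0.909 of the area survives, leaving 9.13% discarded.

9.1%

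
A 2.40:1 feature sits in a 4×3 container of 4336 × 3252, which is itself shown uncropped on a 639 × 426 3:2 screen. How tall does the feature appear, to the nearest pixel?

Inside the 4336×3252 canvas the feature is width-limited at 4336.00 × 1806.67.
The 4×3 canvas is height-limited in 639×426, giving 568.00 × 426.00; scale factor 0.1310.
The feature scales with it: height 1806.67 × 0.1310 ≈ 236.67.

237 px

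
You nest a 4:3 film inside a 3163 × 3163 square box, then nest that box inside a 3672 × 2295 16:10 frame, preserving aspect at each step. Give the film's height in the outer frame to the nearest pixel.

1721 px

First fit — 4:3 into 3163×3163 spans the width: 3163.00 × 2372.25.
square in 3672×2295: fills the height, so the intermediate becomes 2295.00 × 2295.00 — a scale of ×0.7256.
The film scales with it: height 2372.25 × 0.7256 ≈ 1721.25.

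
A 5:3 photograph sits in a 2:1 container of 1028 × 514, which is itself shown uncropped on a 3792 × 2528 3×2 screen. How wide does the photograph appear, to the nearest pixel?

Inside the 1028×514 canvas the photograph is height-limited at 856.67 × 514.00.
2:1 in 3792×2528: fills the width, so the intermediate becomes 3792.00 × 1896.00 — a scale of ×3.6887.
So the photograph's width is 856.67 × 3.6887 ≈ 3160.00.

3160 px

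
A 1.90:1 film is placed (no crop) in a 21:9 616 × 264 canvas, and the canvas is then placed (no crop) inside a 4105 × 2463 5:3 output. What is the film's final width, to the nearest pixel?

3343 px

First fit — 1.90:1 into 616×264 spans the height: 501.60 × 264.00.
The 21:9 canvas is width-limited in 4105×2463, giving 4105.00 × 1759.29; scale factor 6.6640.
So the film's width is 501.60 × 6.6640 ≈ 3342.64.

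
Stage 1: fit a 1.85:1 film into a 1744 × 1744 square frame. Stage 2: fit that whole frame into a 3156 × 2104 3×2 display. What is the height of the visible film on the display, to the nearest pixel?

1.85:1 in 1744×1744: fills the width, so the film is 1744.00 × 942.70.
Second fit — the square canvas into 3156×2104 spans the height: 2104.00 × 2104.00 (×1.2064 from 1744×1744).
So the film's height is 942.70 × 1.2064 ≈ 1137.30.

1137 px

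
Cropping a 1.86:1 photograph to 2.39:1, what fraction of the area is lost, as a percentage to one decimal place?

22.2%

2.39:1 is wider than 1.86:1, so the crop keeps the full width and trims the height.
Area ratio = (1.860)/(2.390) = 77.82%; the remaining 22.18% is cropped out.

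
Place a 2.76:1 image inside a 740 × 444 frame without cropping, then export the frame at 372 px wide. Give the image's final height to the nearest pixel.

At 740×444 the image is width-limited, so height = 740 / 2.760 ≈ 268.12 px.
Resizing to 372 px wide multiplies everything by 0.5027: 268.12 → 134.78 px.

135 px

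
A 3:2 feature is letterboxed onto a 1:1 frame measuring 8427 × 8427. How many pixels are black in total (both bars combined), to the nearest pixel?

3:2 is wider than 1:1, so it spans the full width.
That makes the image 5618.0000 px tall (8427 × 2/3).
Leftover height: 8427 − 5618.0000 = 2809.0000 px.
That's 2809.0000 × 8427 ≈ 23671443 black pixels.

23671443 pixels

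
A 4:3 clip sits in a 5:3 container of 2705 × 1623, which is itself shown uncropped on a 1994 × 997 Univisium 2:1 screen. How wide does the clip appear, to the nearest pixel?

4:3 in 2705×1623: fills the height, so the clip is 2164.00 × 1623.00.
5:3 in 1994×997: fills the height, so the intermediate becomes 1661.67 × 997.00 — a scale of ×0.6143.
Applying the same ×0.6143: 2164.00 → 1329.33.

1329 px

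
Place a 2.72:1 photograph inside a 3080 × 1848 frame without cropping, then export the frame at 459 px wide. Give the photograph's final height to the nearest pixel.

169 px

At 3080×1848 the photograph is width-limited, so height = 3080 / 2.720 ≈ 1132.35 px.
Scaling 3080 → 459 is ×0.1490, so the height becomes 1132.35 × 0.1490 ≈ 168.75 px.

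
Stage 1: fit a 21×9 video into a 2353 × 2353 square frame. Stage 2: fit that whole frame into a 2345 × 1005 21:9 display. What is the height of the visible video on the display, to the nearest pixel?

First fit — 21×9 into 2353×2353 spans the width: 2353.00 × 1008.43.
Second fit — the square canvas into 2345×1005 spans the height: 1005.00 × 1005.00 (×0.4271 from 2353×2353).
The video scales with it: height 1008.43 × 0.4271 ≈ 430.71.

431 px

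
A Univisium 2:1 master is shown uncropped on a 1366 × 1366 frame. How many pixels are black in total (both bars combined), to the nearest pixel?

Univisium 2:1 is wider than 1:1, so it spans the full width.
That makes the image 683.0000 px tall (1366 × 1/2).
Leftover height: 1366 − 683.0000 = 683.0000 px.
Bar area = 683.0000 × 1366 ≈ 932978 px.

932978 pixels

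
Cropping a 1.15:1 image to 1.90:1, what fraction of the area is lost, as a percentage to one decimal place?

1.90:1 is wider than 1.15:1, so the crop keeps the full width and trims the height.
Fraction kept = (1.150)/(1.900) ≈ 60.53%, so 39.47% is lost.

39.5%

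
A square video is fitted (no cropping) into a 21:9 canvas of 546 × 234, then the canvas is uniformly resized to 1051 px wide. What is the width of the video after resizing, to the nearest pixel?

450 px

At 546×234 the video is height-limited, so width = 234 × 1/1 ≈ 234.00 px.
Resizing to 1051 px wide multiplies everything by 1.9249: 234.00 → 450.43 px.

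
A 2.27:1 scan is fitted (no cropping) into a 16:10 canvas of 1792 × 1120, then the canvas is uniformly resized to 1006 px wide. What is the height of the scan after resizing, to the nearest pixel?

Fitted into 1792×1120, the scan spans the width; its height is 1792 / 2.270 ≈ 789.43 px.
The frame scales by 1006/1792 = 0.5614; 789.43 × 0.5614 ≈ 443.17 px.

443 px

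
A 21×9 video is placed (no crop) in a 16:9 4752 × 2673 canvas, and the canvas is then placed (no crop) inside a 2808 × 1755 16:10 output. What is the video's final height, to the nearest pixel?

21×9 in 4752×2673: fills the width, so the video is 4752.00 × 2036.57.
16:9 in 2808×1755: fills the width, so the intermediate becomes 2808.00 × 1579.50 — a scale of ×0.5909.
Applying the same ×0.5909: 2036.57 → 1203.43.

1203 px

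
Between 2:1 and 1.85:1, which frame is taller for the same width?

2 and 1.85; 2 > 1.85. The smaller width-to-height ratio is the taller frame.

1.85:1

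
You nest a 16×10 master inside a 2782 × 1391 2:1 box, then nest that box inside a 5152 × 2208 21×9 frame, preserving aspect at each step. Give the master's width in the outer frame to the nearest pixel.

16×10 in 2782×1391: fills the height, so the master is 2225.60 × 1391.00.
The 2:1 canvas is height-limited in 5152×2208, giving 4416.00 × 2208.00; scale factor 1.5873.
Applying the same ×1.5873: 2225.60 → 3532.80.

3533 px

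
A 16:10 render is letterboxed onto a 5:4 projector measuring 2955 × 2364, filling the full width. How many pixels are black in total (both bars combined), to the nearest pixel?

1528104 pixels

The render is 2955 × 10/16 ≈ 1846.8750 px tall.
Black = 2364 − 1846.8750 = 517.1250 px.
Bar area = 517.1250 × 2955 ≈ 1528104 px.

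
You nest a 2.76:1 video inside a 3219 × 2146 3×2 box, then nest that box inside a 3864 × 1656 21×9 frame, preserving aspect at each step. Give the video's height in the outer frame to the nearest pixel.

900 px

2.76:1 in 3219×2146: fills the width, so the video is 3219.00 × 1166.30.
Second fit — the 3×2 canvas into 3864×1656 spans the height: 2484.00 × 1656.00 (×0.7717 from 3219×2146).
Applying the same ×0.7717: 1166.30 → 900.00.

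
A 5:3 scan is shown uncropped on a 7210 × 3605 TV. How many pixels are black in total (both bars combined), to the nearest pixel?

5:3 (1.667) < 2:1 (2.000), so the scan fills the height.
Content width = 3605 × 5/3 ≈ 6008.3333 px.
Black = 7210 − 6008.3333 = 1201.6667 px.
Bar area = 1201.6667 × 3605 ≈ 4332008 px.

4332008 pixels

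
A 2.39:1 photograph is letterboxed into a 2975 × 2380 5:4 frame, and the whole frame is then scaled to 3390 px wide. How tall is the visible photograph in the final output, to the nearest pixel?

At 2975×2380 the photograph is width-limited, so height = 2975 / 2.390 ≈ 1244.77 px.
Scaling 2975 → 3390 is ×1.1395, so the height becomes 1244.77 × 1.1395 ≈ 1418.41 px.

1418 px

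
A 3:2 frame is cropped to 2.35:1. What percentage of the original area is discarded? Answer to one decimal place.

2.35:1 is wider than 3:2, so the crop keeps the full width and trims the height.
Fraction kept = (1.500)/(2.350) ≈ 63.83%, so 36.17% is lost.

36.2%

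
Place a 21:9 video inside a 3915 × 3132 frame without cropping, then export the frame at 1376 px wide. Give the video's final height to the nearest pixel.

590 px

In the 3915×3132 frame the video fills the width: height = 3915 × 9/21 ≈ 1677.86 px.
Resizing to 1376 px wide multiplies everything by 0.3515: 1677.86 → 589.71 px.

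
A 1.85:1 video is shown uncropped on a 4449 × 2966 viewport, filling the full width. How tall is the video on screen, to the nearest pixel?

2405 px

Content height = 4449 / 1.850 ≈ 2404.86 px.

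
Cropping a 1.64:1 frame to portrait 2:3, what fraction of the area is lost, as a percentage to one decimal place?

Going from 1.64:1 to portrait 2:3 means cutting width while keeping height.
Area ratio = (0.667)/(1.640) = 40.65%; the remaining 59.35% is cropped out.

59.3%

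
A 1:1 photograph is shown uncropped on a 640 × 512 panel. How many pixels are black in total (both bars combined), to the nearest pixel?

65536 pixels

Since 1.000 < 1.250, the photograph is height-limited.
The photograph is 512 × 1/1 ≈ 512.0000 px wide.
640 − 512.0000 = 128.0000 px of bars.
That's 128.0000 × 512 ≈ 65536 black pixels.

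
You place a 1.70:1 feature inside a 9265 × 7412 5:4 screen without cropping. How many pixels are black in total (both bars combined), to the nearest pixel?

1.70:1 is wider than 5:4, so it spans the full width.
That makes the image 5450.0000 px tall (9265 / 1.700).
Black = 7412 − 5450.0000 = 1962.0000 px.
Across the 9265-px span: 1962.0000 × 9265 ≈ 18177930 px.

18177930 pixels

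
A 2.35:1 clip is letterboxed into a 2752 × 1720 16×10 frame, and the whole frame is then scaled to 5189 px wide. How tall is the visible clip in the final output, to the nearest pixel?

Fitted into 2752×1720, the clip spans the width; its height is 2752 / 2.350 ≈ 1171.06 px.
Scaling 2752 → 5189 is ×1.8855, so the height becomes 1171.06 × 1.8855 ≈ 2208.09 px.

2208 px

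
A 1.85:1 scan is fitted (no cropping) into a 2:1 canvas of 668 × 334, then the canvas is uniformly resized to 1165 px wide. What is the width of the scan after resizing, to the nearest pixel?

At 668×334 the scan is height-limited, so width = 334 × 1.850 ≈ 617.90 px.
Scaling 668 → 1165 is ×1.7440, so the width becomes 617.90 × 1.7440 ≈ 1077.62 px.

1078 px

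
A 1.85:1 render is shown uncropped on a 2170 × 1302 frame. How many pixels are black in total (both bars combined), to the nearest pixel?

279989 pixels

1.85:1 is wider than 5:3, so it spans the full width.
Content height = 2170 / 1.850 ≈ 1172.9730 px.
Leftover height: 1302 − 1172.9730 = 129.0270 px.
That's 129.0270 × 2170 ≈ 279989 black pixels.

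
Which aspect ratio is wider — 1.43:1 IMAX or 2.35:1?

1.43 and 2.35; 2.35 > 1.43.

2.35:1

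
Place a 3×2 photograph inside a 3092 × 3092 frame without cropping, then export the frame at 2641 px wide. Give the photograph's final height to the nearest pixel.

1761 px

Fitted into 3092×3092, the photograph spans the width; its height is 3092 × 2/3 ≈ 2061.33 px.
The frame scales by 2641/3092 = 0.8541; 2061.33 × 0.8541 ≈ 1760.67 px.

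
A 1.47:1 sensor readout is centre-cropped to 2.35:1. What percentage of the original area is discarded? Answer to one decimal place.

The width stays; only height is cut (since 2.35:1 is wider than 1.47:1).
Area ratio = (1.470)/(2.350) = 62.55%; the remaining 37.45% is cropped out.

37.4%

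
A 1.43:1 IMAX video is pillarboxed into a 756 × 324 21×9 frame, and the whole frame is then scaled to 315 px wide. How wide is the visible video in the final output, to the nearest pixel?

At 756×324 the video is height-limited, so width = 324 × 1.430 ≈ 463.32 px.
The frame scales by 315/756 = 0.4167; 463.32 × 0.4167 ≈ 193.05 px.

193 px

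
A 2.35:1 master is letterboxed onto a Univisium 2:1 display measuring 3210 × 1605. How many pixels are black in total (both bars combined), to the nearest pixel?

2.35:1 (2.350) > Univisium 2:1 (2.000), so the master fills the width.
That makes the image 1365.9574 px tall (3210 / 2.350).
Black = 1605 − 1365.9574 = 239.0426 px.
Across the 3210-px span: 239.0426 × 3210 ≈ 767327 px.

767327 pixels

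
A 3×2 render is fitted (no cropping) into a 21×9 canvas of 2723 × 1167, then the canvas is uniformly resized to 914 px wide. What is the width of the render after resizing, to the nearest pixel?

In the 2723×1167 frame the render fills the height: width = 1167 × 3/2 ≈ 1750.50 px.
Scaling 2723 → 914 is ×0.3357, so the width becomes 1750.50 × 0.3357 ≈ 587.57 px.

588 px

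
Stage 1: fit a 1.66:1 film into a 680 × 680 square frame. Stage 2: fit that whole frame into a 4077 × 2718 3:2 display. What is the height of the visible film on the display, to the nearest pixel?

Inside the 680×680 canvas the film is width-limited at 680.00 × 409.64.
The square canvas is height-limited in 4077×2718, giving 2718.00 × 2718.00; scale factor 3.9971.
Applying the same ×3.9971: 409.64 → 1637.35.

1637 px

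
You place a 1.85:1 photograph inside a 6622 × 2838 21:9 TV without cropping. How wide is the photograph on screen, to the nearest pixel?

1.85:1 is narrower than 21:9, so it spans the full height.
The photograph is 2838 × 1.850 ≈ 5250.30 px wide.

5250 px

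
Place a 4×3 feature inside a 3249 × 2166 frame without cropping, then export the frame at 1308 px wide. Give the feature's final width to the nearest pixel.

In the 3249×2166 frame the feature fills the height: width = 2166 × 4/3 ≈ 2888.00 px.
Scaling 3249 → 1308 is ×0.4026, so the width becomes 2888.00 × 0.4026 ≈ 1162.67 px.

1163 px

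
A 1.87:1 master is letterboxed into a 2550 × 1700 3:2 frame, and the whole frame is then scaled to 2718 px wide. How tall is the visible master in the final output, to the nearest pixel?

1453 px

Fitted into 2550×1700, the master spans the width; its height is 2550 / 1.870 ≈ 1363.64 px.
Scaling 2550 → 2718 is ×1.0659, so the height becomes 1363.64 × 1.0659 ≈ 1453.48 px.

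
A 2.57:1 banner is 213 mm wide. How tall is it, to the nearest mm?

At 2.57:1, 213 / 2.570 ≈ 82.88.

83 mm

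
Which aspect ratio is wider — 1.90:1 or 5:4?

1.90:1

1.9 and 5:4 = 1.25; 1.9 > 1.25.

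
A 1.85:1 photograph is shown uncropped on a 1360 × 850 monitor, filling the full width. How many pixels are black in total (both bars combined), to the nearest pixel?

156216 pixels

The photograph is 1360 / 1.850 ≈ 735.1351 px tall.
Leftover height: 850 − 735.1351 = 114.8649 px.
Bar area = 114.8649 × 1360 ≈ 156216 px.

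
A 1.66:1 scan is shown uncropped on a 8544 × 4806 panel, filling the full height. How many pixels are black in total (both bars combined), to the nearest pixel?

That makes the image 7977.9600 px wide (4806 × 1.660).
Leftover width: 8544 − 7977.9600 = 566.0400 px.
Bar area = 566.0400 × 4806 ≈ 2720388 px.

2720388 pixels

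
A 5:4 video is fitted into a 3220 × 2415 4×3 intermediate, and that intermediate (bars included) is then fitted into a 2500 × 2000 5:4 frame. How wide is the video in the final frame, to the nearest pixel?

2344 px

Inside the 3220×2415 canvas the video is height-limited at 3018.75 × 2415.00.
The 4×3 canvas is width-limited in 2500×2000, giving 2500.00 × 1875.00; scale factor 0.7764.
The video scales with it: width 3018.75 × 0.7764 ≈ 2343.75.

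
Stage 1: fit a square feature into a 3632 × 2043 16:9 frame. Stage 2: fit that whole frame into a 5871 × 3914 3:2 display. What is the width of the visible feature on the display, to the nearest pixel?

First fit — square into 3632×2043 spans the height: 2043.00 × 2043.00.
The 16:9 canvas is width-limited in 5871×3914, giving 5871.00 × 3302.44; scale factor 1.6165.
Applying the same ×1.6165: 2043.00 → 3302.44.

3302 px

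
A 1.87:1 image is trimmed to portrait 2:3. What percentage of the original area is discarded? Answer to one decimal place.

portrait 2:3 is narrower than 1.87:1, so the crop keeps the full height and trims the width.
Fraction kept = (0.667)/(1.870) ≈ 35.65%, so 64.35% is lost.

64.3%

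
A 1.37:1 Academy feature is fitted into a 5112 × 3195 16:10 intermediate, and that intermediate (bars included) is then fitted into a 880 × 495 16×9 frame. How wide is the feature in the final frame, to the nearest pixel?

1.37:1 Academy in 5112×3195: fills the height, so the feature is 4377.15 × 3195.00.
The 16:10 canvas is height-limited in 880×495, giving 792.00 × 495.00; scale factor 0.1549.
Applying the same ×0.1549: 4377.15 → 678.15.

678 px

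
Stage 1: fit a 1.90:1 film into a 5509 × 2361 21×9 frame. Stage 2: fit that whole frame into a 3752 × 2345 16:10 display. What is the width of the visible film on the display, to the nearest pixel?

3055 px

1.90:1 in 5509×2361: fills the height, so the film is 4485.90 × 2361.00.
21×9 in 3752×2345: fills the width, so the intermediate becomes 3752.00 × 1608.00 — a scale of ×0.6811.
So the film's width is 4485.90 × 0.6811 ≈ 3055.20.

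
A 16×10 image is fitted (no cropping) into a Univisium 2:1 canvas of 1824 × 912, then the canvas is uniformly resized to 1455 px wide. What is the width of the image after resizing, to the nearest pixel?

In the 1824×912 frame the image fills the height: width = 912 × 16/10 ≈ 1459.20 px.
Resizing to 1455 px wide multiplies everything by 0.7977: 1459.20 → 1164.00 px.

1164 px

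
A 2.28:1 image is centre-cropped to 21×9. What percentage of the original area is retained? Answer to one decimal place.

21×9 is wider than 2.28:1, so the crop keeps the full width and trims the height.
Fraction kept = (2.280)/(2.333) ≈ 97.71%.

97.7%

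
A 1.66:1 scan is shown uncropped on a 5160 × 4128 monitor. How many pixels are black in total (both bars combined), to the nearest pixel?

Since 1.660 > 1.250, the scan is width-limited.
The scan is 5160 / 1.660 ≈ 3108.4337 px tall.
4128 − 3108.4337 = 1019.5663 px of bars.
Across the 5160-px span: 1019.5663 × 5160 ≈ 5260962 px.

5260962 pixels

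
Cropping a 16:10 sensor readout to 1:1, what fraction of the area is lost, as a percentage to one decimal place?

The height stays; only width is cut (since 1:1 is narrower than 16:10).
(1.000)/(1.600) ≈ 0.625 of the area survives, leaving 37.50% discarded.

37.5%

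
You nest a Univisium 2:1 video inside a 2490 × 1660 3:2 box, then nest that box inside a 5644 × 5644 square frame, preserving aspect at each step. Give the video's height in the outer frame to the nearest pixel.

Univisium 2:1 in 2490×1660: fills the width, so the video is 2490.00 × 1245.00.
The 3:2 canvas is width-limited in 5644×5644, giving 5644.00 × 3762.67; scale factor 2.2667.
The video scales with it: height 1245.00 × 2.2667 ≈ 2822.00.

2822 px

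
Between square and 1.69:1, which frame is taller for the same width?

square

square = 1 and 1.69; 1.69 > 1. The smaller width-to-height ratio is the taller frame.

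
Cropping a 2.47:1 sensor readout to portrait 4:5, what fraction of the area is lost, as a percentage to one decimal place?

67.6%

The height stays; only width is cut (since portrait 4:5 is narrower than 2.47:1).
Area ratio = (0.800)/(2.470) = 32.39%; the remaining 67.61% is cropped out.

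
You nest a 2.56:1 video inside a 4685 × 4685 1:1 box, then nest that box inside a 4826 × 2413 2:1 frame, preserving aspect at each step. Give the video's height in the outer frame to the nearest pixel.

2.56:1 in 4685×4685: fills the width, so the video is 4685.00 × 1830.08.
1:1 in 4826×2413: fills the height, so the intermediate becomes 2413.00 × 2413.00 — a scale of ×0.5150.
So the video's height is 1830.08 × 0.5150 ≈ 942.58.

943 px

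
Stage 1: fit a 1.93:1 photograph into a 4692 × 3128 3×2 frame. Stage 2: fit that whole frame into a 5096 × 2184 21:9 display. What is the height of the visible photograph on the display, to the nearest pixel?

1697 px

Inside the 4692×3128 canvas the photograph is width-limited at 4692.00 × 2431.09.
The 3×2 canvas is height-limited in 5096×2184, giving 3276.00 × 2184.00; scale factor 0.6982.
The photograph scales with it: height 2431.09 × 0.6982 ≈ 1697.41.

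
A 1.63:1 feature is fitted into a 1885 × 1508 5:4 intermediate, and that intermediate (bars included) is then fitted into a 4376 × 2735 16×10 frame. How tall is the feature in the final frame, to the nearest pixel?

2097 px

First fit — 1.63:1 into 1885×1508 spans the width: 1885.00 × 1156.44.
5:4 in 4376×2735: fills the height, so the intermediate becomes 3418.75 × 2735.00 — a scale of ×1.8137.
So the feature's height is 1156.44 × 1.8137 ≈ 2097.39.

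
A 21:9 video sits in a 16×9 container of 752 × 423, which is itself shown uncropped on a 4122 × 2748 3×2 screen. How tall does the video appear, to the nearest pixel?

21:9 in 752×423: fills the width, so the video is 752.00 × 322.29.
The 16×9 canvas is width-limited in 4122×2748, giving 4122.00 × 2318.62; scale factor 5.4814.
So the video's height is 322.29 × 5.4814 ≈ 1766.57.

1767 px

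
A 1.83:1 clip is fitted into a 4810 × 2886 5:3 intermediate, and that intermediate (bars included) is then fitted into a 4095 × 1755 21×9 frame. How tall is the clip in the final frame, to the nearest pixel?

1598 px

Inside the 4810×2886 canvas the clip is width-limited at 4810.00 × 2628.42.
Second fit — the 5:3 canvas into 4095×1755 spans the height: 2925.00 × 1755.00 (×0.6081 from 4810×2886).
So the clip's height is 2628.42 × 0.6081 ≈ 1598.36.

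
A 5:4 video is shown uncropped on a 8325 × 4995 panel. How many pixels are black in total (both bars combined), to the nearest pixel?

10395844 pixels

Since 1.250 < 1.667, the video is height-limited.
Content width = 4995 × 5/4 ≈ 6243.7500 px.
8325 − 6243.7500 = 2081.2500 px of bars.
That's 2081.2500 × 4995 ≈ 10395844 black pixels.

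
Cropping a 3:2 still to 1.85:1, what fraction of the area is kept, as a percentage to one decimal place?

1.85:1 is wider than 3:2, so the crop keeps the full width and trims the height.
Fraction kept = (1.500)/(1.850) ≈ 81.08%.

81.1%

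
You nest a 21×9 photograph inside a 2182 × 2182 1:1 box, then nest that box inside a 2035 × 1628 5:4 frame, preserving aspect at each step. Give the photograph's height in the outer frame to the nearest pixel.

Inside the 2182×2182 canvas the photograph is width-limited at 2182.00 × 935.14.
Second fit — the 1:1 canvas into 2035×1628 spans the height: 1628.00 × 1628.00 (×0.7461 from 2182×2182).
The photograph scales with it: height 935.14 × 0.7461 ≈ 697.71.

698 px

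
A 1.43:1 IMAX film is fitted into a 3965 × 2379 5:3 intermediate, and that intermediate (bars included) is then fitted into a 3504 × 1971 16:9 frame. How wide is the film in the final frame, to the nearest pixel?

2819 px

First fit — 1.43:1 IMAX into 3965×2379 spans the height: 3401.97 × 2379.00.
5:3 in 3504×1971: fills the height, so the intermediate becomes 3285.00 × 1971.00 — a scale of ×0.8285.
Applying the same ×0.8285: 3401.97 → 2818.53.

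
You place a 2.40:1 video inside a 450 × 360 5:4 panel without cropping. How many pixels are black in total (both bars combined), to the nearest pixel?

77625 pixels

2.40:1 is wider than 5:4, so it spans the full width.
The video is 450 / 2.400 ≈ 187.5000 px tall.
Black = 360 − 187.5000 = 172.5000 px.
Across the 450-px span: 172.5000 × 450 ≈ 77625 px.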